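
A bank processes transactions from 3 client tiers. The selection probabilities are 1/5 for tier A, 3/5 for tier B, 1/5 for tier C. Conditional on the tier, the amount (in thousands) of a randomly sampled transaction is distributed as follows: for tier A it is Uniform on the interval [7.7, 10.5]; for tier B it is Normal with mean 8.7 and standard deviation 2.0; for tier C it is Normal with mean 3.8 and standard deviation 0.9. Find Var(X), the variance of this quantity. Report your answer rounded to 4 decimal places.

Per component, A: μ=9.1, E[X²]=83.4633; B: μ=8.7, E[X²]=79.69; C: μ=3.8, E[X²]=15.25.
E[X] = 0.2·9.1 + 0.6·8.7 + 0.2·3.8 = 7.8.
E[X²] = 0.2·83.4633 + 0.6·79.69 + 0.2·15.25 = 67.5567.
Var(X) = E[X²] − (E[X])² = 67.5567 − 60.84 = 6.71667.

6.7167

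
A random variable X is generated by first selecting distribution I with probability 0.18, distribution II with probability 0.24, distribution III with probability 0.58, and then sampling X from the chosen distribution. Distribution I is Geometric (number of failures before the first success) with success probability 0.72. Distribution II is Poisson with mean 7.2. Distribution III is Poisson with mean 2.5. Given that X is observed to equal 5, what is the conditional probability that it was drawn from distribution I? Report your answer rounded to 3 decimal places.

Likelihoods P(X=5 | ·): I: 0.00123915; II: 0.120382; III: 0.0668009.
Posterior ∝ prior × likelihood. Numerator for I: 0.18·0.00123915 = 0.000223046.
Normalizing constant: 0.18·0.00123915 + 0.24·0.120382 + 0.58·0.0668009 = 0.0678592.
P(I | observation) = 0.000223046 / 0.0678592 = 0.0032869.

0.003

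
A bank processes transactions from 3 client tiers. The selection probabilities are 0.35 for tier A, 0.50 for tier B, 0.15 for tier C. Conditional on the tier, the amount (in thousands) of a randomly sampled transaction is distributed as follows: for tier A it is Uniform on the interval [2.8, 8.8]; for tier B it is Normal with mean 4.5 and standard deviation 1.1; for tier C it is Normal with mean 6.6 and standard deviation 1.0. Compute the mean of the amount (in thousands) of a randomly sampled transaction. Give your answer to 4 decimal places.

Component means — A: 5.8; B: 4.5; C: 6.6.
E[X] = 0.35·5.8 + 0.5·4.5 + 0.15·6.6 = 5.27.

5.2700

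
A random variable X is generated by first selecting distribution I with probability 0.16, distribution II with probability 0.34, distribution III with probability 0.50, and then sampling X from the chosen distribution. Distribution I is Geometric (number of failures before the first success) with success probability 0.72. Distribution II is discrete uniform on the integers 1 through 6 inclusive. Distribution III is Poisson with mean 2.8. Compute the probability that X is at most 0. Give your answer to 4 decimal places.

Conditional on each component, P(X ≤ 0): I: 0.72; II: 0; III: 0.0608101.
By total probability, P(X ≤ 0) = 0.16·0.72 + 0.34·0 + 0.5·0.0608101 = 0.145605.

0.1456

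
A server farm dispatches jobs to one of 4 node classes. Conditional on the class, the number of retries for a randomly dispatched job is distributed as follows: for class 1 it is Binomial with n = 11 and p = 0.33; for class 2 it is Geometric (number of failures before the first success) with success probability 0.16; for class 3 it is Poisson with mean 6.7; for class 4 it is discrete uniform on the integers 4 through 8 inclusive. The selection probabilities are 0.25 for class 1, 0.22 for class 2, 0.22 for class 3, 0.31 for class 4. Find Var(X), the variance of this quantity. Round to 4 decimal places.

11.1923

Per component, 1: μ=3.63, E[X²]=15.609; 2: μ=5.25, E[X²]=60.375; 3: μ=6.7, E[X²]=51.59; 4: μ=6, E[X²]=38.
E[X] = 0.25·3.63 + 0.22·5.25 + 0.22·6.7 + 0.31·6 = 5.3965.
E[X²] = 0.25·15.609 + 0.22·60.375 + 0.22·51.59 + 0.31·38 = 40.3145.
Var(X) = E[X²] − (E[X])² = 40.3145 − 29.1222 = 11.1923.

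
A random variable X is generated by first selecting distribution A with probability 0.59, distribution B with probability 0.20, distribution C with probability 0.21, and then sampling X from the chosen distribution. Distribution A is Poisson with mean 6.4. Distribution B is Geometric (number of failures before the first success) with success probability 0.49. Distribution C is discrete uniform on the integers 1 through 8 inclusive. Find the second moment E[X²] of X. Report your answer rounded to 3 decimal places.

For each component E[X²] = Var + (mean)², giving A: 47.36; B: 3.20741; C: 25.5.
Overall E[X²] = 0.59·47.36 + 0.2·3.20741 + 0.21·25.5 = 33.9389.

33.939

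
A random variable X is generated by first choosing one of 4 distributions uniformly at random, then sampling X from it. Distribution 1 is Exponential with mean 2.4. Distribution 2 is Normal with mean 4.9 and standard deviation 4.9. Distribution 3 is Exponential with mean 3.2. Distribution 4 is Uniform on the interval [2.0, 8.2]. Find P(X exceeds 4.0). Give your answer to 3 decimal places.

0.431

Conditional on each component, P(X > 4.0): 1: 0.188876; 2: 0.572865; 3: 0.286505; 4: 0.677419.
By total probability, P(X > 4.0) = 0.25·0.188876 + 0.25·0.572865 + 0.25·0.286505 + 0.25·0.677419 = 0.431416.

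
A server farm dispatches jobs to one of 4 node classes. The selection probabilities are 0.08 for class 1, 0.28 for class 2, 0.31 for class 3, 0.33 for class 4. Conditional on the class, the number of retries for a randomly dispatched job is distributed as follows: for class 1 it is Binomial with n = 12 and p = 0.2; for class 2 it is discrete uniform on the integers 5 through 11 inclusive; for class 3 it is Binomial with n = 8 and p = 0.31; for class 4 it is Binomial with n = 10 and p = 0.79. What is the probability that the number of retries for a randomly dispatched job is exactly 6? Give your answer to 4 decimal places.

Conditional on each class, P(X = 6): 1: 0.0155021; 2: 0.142857; 3: 0.0118311; 4: 0.0992794.
By total probability, P(X = 6) = 0.08·0.0155021 + 0.28·0.142857 + 0.31·0.0118311 + 0.33·0.0992794 = 0.07767.

0.0777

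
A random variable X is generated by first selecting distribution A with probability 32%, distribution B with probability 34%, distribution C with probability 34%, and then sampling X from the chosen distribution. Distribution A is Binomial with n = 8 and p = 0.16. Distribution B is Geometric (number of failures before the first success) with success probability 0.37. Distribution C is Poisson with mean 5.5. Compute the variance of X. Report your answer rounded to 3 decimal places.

7.403

Per component, A: μ=1.28, E[X²]=2.7136; B: μ=1.7027, E[X²]=7.5011; C: μ=5.5, E[X²]=35.75.
E[X] = 0.32·1.28 + 0.34·1.7027 + 0.34·5.5 = 2.85852.
E[X²] = 0.32·2.7136 + 0.34·7.5011 + 0.34·35.75 = 15.5737.
Var(X) = E[X²] − (E[X])² = 15.5737 − 8.17113 = 7.40259.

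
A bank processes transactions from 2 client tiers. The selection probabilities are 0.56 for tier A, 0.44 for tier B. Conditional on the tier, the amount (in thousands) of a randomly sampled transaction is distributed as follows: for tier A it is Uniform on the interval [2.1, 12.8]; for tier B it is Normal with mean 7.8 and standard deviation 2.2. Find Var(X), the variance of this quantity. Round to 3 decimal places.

7.503

Per component, A: μ=7.45, E[X²]=65.0433; B: μ=7.8, E[X²]=65.68.
E[X] = 0.56·7.45 + 0.44·7.8 = 7.604.
E[X²] = 0.56·65.0433 + 0.44·65.68 = 65.3235.
Var(X) = E[X²] − (E[X])² = 65.3235 − 57.8208 = 7.50265.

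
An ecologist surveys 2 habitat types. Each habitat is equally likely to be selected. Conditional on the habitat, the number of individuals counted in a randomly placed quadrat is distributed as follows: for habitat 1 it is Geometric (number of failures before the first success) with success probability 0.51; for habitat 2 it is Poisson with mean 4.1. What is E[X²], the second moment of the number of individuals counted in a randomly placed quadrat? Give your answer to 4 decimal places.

11.8585

For each component E[X²] = Var + (mean)², giving 1: 2.807; 2: 20.91.
Overall E[X²] = 0.5·2.807 + 0.5·20.91 = 11.8585.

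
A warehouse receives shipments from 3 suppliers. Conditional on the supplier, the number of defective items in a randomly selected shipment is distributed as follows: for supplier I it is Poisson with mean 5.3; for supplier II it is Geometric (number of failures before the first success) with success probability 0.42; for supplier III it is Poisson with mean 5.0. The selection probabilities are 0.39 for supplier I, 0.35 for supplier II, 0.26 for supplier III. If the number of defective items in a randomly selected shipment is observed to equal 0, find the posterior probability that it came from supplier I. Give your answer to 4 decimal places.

Likelihoods P(X=0 | ·): I: 0.00499159; II: 0.42; III: 0.00673795.
Posterior ∝ prior × likelihood. Numerator for I: 0.39·0.00499159 = 0.00194672.
Normalizing constant: 0.39·0.00499159 + 0.35·0.42 + 0.26·0.00673795 = 0.150699.
P(I | observation) = 0.00194672 / 0.150699 = 0.012918.

0.0129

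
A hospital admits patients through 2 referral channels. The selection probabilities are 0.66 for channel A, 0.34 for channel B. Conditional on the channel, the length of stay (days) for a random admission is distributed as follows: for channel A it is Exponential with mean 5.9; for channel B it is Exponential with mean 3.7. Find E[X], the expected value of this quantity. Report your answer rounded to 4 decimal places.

5.1520

Component means — A: 5.9; B: 3.7.
E[X] = 0.66·5.9 + 0.34·3.7 = 5.152.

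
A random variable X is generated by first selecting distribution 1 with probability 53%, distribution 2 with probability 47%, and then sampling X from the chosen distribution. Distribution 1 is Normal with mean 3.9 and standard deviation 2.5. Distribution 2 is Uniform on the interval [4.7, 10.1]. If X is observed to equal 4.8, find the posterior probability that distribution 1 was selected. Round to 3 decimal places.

0.477

Likelihoods f(4.8 | ·): 1: 0.149564; 2: 0.185185.
Posterior ∝ prior × likelihood. Numerator for 1: 0.53·0.149564 = 0.079269.
Normalizing constant: 0.53·0.149564 + 0.47·0.185185 = 0.166306.
P(1 | observation) = 0.079269 / 0.166306 = 0.476646.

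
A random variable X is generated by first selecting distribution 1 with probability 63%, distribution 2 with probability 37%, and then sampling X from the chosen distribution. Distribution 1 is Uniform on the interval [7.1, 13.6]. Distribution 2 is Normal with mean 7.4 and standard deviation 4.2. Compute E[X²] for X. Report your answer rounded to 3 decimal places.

For each component E[X²] = Var + (mean)², giving 1: 110.643; 2: 72.4.
Overall E[X²] = 0.63·110.643 + 0.37·72.4 = 96.4933.

96.493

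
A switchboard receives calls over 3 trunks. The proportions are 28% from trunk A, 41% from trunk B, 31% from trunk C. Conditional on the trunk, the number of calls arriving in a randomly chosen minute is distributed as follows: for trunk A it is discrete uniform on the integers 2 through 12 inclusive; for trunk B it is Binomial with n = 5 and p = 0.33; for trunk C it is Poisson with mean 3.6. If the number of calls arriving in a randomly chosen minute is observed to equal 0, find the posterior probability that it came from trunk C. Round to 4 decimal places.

0.1327

Likelihoods P(X=0 | ·): A: 0; B: 0.135013; C: 0.0273237.
Posterior ∝ prior × likelihood. Numerator for C: 0.31·0.0273237 = 0.00847035.
Normalizing constant: 0.28·0 + 0.41·0.135013 + 0.31·0.0273237 = 0.0638255.
P(C | observation) = 0.00847035 / 0.0638255 = 0.132711.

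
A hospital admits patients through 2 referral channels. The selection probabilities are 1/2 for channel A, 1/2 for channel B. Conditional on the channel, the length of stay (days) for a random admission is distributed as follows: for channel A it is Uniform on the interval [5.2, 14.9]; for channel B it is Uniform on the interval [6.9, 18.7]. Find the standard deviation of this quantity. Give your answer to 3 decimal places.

Per component, A: μ=10.05, E[X²]=108.843; B: μ=12.8, E[X²]=175.443.
E[X] = 0.5·10.05 + 0.5·12.8 = 11.425.
E[X²] = 0.5·108.843 + 0.5·175.443 = 142.143.
Var(X) = E[X²] − (E[X])² = 142.143 − 130.531 = 11.6127.
SD(X) = √11.6127 = 3.40774.

3.408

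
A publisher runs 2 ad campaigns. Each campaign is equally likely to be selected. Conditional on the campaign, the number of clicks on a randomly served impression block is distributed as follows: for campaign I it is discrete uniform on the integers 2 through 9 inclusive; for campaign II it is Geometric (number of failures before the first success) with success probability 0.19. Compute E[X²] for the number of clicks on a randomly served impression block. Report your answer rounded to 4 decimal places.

For each component E[X²] = Var + (mean)², giving I: 35.5; II: 40.6122.
Overall E[X²] = 0.5·35.5 + 0.5·40.6122 = 38.0561.

38.0561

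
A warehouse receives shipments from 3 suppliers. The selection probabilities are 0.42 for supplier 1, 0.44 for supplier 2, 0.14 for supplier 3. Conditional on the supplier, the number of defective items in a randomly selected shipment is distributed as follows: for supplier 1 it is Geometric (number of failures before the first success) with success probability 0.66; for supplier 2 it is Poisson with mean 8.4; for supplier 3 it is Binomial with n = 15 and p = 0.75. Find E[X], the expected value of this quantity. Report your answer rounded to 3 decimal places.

Component means — 1: 0.515152; 2: 8.4; 3: 11.25.
E[X] = 0.42·0.515152 + 0.44·8.4 + 0.14·11.25 = 5.48736.

5.487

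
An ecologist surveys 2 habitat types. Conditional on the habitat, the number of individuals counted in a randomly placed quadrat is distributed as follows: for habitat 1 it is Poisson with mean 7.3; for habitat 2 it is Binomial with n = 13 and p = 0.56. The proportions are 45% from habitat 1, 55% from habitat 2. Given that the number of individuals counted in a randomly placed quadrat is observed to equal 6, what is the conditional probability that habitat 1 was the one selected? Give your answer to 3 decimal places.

0.407

Likelihoods P(X=6 | ·): 1: 0.141989; 2: 0.168972.
Posterior ∝ prior × likelihood. Numerator for 1: 0.45·0.141989 = 0.0638951.
Normalizing constant: 0.45·0.141989 + 0.55·0.168972 = 0.15683.
P(1 | observation) = 0.0638951 / 0.15683 = 0.407417.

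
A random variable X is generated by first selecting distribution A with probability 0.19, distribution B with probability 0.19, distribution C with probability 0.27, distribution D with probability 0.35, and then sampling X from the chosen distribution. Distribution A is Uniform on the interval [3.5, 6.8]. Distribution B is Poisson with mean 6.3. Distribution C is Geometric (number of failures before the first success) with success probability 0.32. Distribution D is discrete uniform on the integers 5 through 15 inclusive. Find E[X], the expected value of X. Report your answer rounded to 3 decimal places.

6.249

Component means — A: 5.15; B: 6.3; C: 2.125; D: 10.
E[X] = 0.19·5.15 + 0.19·6.3 + 0.27·2.125 + 0.35·10 = 6.24925.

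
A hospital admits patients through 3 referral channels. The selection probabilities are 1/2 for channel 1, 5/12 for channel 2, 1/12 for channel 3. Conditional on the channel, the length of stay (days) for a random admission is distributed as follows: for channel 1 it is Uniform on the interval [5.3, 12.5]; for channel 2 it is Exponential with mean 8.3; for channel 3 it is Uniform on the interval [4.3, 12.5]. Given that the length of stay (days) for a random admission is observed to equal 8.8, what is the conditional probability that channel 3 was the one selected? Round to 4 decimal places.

Likelihoods f(8.8 | ·): 1: 0.138889; 2: 0.0417316; 3: 0.121951.
Posterior ∝ prior × likelihood. Numerator for 3: 0.0833333·0.121951 = 0.0101626.
Normalizing constant: 0.5·0.138889 + 0.416667·0.0417316 + 0.0833333·0.121951 = 0.0969952.
P(3 | observation) = 0.0101626 / 0.0969952 = 0.104774.

0.1048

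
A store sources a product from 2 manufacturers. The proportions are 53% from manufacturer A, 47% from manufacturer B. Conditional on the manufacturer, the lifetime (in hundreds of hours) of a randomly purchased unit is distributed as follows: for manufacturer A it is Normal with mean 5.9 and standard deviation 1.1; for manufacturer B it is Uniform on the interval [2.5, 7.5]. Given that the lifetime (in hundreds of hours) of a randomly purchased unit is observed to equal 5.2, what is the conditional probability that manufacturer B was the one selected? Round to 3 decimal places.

Likelihoods f(5.2 | ·): A: 0.296198; B: 0.2.
Posterior ∝ prior × likelihood. Numerator for B: 0.47·0.2 = 0.094.
Normalizing constant: 0.53·0.296198 + 0.47·0.2 = 0.250985.
P(B | observation) = 0.094 / 0.250985 = 0.374525.

0.375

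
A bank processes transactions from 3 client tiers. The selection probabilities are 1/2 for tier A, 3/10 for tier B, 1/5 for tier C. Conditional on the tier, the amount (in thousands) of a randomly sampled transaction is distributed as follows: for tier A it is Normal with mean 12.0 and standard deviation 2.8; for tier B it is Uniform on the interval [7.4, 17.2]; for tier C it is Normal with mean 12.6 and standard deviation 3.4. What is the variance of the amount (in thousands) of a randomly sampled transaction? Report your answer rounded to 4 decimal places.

8.6879

Per component, A: μ=12, E[X²]=151.84; B: μ=12.3, E[X²]=159.293; C: μ=12.6, E[X²]=170.32.
E[X] = 0.5·12 + 0.3·12.3 + 0.2·12.6 = 12.21.
E[X²] = 0.5·151.84 + 0.3·159.293 + 0.2·170.32 = 157.772.
Var(X) = E[X²] − (E[X])² = 157.772 − 149.084 = 8.6879.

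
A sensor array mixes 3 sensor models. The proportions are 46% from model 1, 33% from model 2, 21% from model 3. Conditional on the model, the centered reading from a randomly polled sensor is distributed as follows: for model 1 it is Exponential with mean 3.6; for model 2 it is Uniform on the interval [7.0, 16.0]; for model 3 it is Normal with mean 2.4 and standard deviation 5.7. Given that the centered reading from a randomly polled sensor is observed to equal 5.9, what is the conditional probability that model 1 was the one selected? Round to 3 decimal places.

Likelihoods f(5.9 | ·): 1: 0.0539432; 2: 0; 3: 0.0579645.
Posterior ∝ prior × likelihood. Numerator for 1: 0.46·0.0539432 = 0.0248139.
Normalizing constant: 0.46·0.0539432 + 0.33·0 + 0.21·0.0579645 = 0.0369864.
P(1 | observation) = 0.0248139 / 0.0369864 = 0.670892.

0.671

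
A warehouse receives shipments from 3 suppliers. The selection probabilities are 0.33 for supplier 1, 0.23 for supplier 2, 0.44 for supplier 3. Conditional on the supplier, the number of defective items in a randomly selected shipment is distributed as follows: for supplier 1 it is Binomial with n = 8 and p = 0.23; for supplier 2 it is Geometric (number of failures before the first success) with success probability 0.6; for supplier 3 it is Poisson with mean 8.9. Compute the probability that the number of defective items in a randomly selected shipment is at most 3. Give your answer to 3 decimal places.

Conditional on each supplier, P(X ≤ 3): 1: 0.912009; 2: 0.9744; 3: 0.0227769.
By total probability, P(X ≤ 3) = 0.33·0.912009 + 0.23·0.9744 + 0.44·0.0227769 = 0.535097.

0.535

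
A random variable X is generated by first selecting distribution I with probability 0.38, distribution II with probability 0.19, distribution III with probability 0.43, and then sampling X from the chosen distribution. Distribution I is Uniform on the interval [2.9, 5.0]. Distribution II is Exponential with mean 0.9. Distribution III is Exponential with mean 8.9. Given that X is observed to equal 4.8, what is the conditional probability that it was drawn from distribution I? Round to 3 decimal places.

Likelihoods f(4.8 | ·): I: 0.47619; II: 0.00536439; III: 0.0655215.
Posterior ∝ prior × likelihood. Numerator for I: 0.38·0.47619 = 0.180952.
Normalizing constant: 0.38·0.47619 + 0.19·0.00536439 + 0.43·0.0655215 = 0.210146.
P(I | observation) = 0.180952 / 0.210146 = 0.86108.

0.861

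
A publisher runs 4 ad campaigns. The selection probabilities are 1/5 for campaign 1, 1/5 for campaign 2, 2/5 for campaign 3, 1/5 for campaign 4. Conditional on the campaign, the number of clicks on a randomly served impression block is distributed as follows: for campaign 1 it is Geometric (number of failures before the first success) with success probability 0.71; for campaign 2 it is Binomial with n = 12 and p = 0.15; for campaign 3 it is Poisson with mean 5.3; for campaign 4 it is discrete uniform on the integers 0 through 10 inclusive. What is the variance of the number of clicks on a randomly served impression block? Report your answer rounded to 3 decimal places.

Per component, 1: μ=0.408451, E[X²]=0.742115; 2: μ=1.8, E[X²]=4.77; 3: μ=5.3, E[X²]=33.39; 4: μ=5, E[X²]=35.
E[X] = 0.2·0.408451 + 0.2·1.8 + 0.4·5.3 + 0.2·5 = 3.56169.
E[X²] = 0.2·0.742115 + 0.2·4.77 + 0.4·33.39 + 0.2·35 = 21.4584.
Var(X) = E[X²] − (E[X])² = 21.4584 − 12.6856 = 8.77279.

8.773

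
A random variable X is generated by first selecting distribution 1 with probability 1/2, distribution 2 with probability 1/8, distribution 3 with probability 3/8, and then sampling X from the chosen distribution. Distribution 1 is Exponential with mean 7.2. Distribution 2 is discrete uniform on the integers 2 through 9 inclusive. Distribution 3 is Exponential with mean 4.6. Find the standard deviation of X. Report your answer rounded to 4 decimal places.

5.9998

Per component, 1: μ=7.2, E[X²]=103.68; 2: μ=5.5, E[X²]=35.5; 3: μ=4.6, E[X²]=42.32.
E[X] = 0.5·7.2 + 0.125·5.5 + 0.375·4.6 = 6.0125.
E[X²] = 0.5·103.68 + 0.125·35.5 + 0.375·42.32 = 72.1475.
Var(X) = E[X²] − (E[X])² = 72.1475 − 36.1502 = 35.9973.
SD(X) = √35.9973 = 5.99978.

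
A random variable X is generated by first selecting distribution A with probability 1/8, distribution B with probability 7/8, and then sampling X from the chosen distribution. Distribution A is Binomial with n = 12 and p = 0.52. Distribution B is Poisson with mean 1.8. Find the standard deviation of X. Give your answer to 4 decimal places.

2.0262

Per component, A: μ=6.24, E[X²]=41.9328; B: μ=1.8, E[X²]=5.04.
E[X] = 0.125·6.24 + 0.875·1.8 = 2.355.
E[X²] = 0.125·41.9328 + 0.875·5.04 = 9.6516.
Var(X) = E[X²] − (E[X])² = 9.6516 − 5.54603 = 4.10557.
SD(X) = √4.10557 = 2.02622.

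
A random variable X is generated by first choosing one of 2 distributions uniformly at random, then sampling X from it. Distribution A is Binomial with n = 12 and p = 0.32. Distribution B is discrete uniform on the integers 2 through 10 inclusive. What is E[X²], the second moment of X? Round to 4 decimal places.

For each component E[X²] = Var + (mean)², giving A: 17.3568; B: 42.6667.
Overall E[X²] = 0.5·17.3568 + 0.5·42.6667 = 30.0117.

30.0117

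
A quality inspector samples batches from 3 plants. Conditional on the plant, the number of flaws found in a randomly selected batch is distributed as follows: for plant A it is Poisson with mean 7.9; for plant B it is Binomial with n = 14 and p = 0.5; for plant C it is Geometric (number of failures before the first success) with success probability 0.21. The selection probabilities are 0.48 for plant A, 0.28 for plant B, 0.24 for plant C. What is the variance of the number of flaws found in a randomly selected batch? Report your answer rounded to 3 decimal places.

Per component, A: μ=7.9, E[X²]=70.31; B: μ=7, E[X²]=52.5; C: μ=3.7619, E[X²]=32.0658.
E[X] = 0.48·7.9 + 0.28·7 + 0.24·3.7619 = 6.65486.
E[X²] = 0.48·70.31 + 0.28·52.5 + 0.24·32.0658 = 56.1446.
Var(X) = E[X²] − (E[X])² = 56.1446 − 44.2871 = 11.8575.

11.857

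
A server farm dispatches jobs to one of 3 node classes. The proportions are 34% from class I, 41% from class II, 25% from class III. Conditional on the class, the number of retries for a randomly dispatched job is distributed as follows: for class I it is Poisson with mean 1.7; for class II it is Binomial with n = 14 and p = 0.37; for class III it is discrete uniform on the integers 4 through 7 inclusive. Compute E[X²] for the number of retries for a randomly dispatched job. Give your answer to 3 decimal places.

For each component E[X²] = Var + (mean)², giving I: 4.59; II: 30.0958; III: 31.5.
Overall E[X²] = 0.34·4.59 + 0.41·30.0958 + 0.25·31.5 = 21.7749.

21.775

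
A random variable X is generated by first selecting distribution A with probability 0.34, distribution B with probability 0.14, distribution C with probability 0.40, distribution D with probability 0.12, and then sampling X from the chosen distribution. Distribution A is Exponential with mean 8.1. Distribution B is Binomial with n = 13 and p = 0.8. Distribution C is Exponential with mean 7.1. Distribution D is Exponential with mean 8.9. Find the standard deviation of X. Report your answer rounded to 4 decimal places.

7.3133

Per component, A: μ=8.1, E[X²]=131.22; B: μ=10.4, E[X²]=110.24; C: μ=7.1, E[X²]=100.82; D: μ=8.9, E[X²]=158.42.
E[X] = 0.34·8.1 + 0.14·10.4 + 0.4·7.1 + 0.12·8.9 = 8.118.
E[X²] = 0.34·131.22 + 0.14·110.24 + 0.4·100.82 + 0.12·158.42 = 119.387.
Var(X) = E[X²] − (E[X])² = 119.387 − 65.9019 = 53.4849.
SD(X) = √53.4849 = 7.31334.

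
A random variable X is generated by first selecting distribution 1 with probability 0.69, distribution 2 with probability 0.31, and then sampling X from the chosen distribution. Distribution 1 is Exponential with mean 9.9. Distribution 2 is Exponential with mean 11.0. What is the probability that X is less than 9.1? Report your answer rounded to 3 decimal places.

Conditional on each component, P(X < 9.1): 1: 0.601159; 2: 0.56276.
By total probability, P(X < 9.1) = 0.69·0.601159 + 0.31·0.56276 = 0.589255.

0.589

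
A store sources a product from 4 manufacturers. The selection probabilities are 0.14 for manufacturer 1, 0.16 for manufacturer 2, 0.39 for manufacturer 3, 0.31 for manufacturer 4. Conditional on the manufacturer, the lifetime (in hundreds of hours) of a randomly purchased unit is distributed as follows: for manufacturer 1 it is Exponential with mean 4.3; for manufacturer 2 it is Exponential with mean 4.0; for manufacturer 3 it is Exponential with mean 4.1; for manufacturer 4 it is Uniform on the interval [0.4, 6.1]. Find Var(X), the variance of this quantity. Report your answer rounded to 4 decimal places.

12.7117

Per component, 1: μ=4.3, E[X²]=36.98; 2: μ=4, E[X²]=32; 3: μ=4.1, E[X²]=33.62; 4: μ=3.25, E[X²]=13.27.
E[X] = 0.14·4.3 + 0.16·4 + 0.39·4.1 + 0.31·3.25 = 3.8485.
E[X²] = 0.14·36.98 + 0.16·32 + 0.39·33.62 + 0.31·13.27 = 27.5227.
Var(X) = E[X²] − (E[X])² = 27.5227 − 14.811 = 12.7117.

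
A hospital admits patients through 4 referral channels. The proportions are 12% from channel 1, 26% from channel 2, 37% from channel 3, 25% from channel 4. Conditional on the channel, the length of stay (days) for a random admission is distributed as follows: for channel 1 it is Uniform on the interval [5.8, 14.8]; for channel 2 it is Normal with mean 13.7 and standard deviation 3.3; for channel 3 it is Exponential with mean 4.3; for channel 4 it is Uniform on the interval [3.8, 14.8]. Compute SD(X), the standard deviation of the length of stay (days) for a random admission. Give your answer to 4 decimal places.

Per component, 1: μ=10.3, E[X²]=112.84; 2: μ=13.7, E[X²]=198.58; 3: μ=4.3, E[X²]=36.98; 4: μ=9.3, E[X²]=96.5733.
E[X] = 0.12·10.3 + 0.26·13.7 + 0.37·4.3 + 0.25·9.3 = 8.714.
E[X²] = 0.12·112.84 + 0.26·198.58 + 0.37·36.98 + 0.25·96.5733 = 102.998.
Var(X) = E[X²] − (E[X])² = 102.998 − 75.9338 = 27.0637.
SD(X) = √27.0637 = 5.20228.

5.2023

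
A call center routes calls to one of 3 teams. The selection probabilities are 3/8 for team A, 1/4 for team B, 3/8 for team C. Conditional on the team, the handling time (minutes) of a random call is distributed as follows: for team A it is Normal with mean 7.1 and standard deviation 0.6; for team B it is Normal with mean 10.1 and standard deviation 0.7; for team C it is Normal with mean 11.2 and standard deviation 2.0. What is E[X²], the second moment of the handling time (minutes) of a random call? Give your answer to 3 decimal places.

93.204

For each component E[X²] = Var + (mean)², giving A: 50.77; B: 102.5; C: 129.44.
Overall E[X²] = 0.375·50.77 + 0.25·102.5 + 0.375·129.44 = 93.2037.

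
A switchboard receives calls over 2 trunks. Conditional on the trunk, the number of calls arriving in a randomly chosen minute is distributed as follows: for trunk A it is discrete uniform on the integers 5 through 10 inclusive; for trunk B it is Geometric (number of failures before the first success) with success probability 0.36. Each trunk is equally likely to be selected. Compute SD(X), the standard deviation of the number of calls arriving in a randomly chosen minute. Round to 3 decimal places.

Per component, A: μ=7.5, E[X²]=59.1667; B: μ=1.77778, E[X²]=8.09877.
E[X] = 0.5·7.5 + 0.5·1.77778 = 4.63889.
E[X²] = 0.5·59.1667 + 0.5·8.09877 = 33.6327.
Var(X) = E[X²] − (E[X])² = 33.6327 − 21.5193 = 12.1134.
SD(X) = √12.1134 = 3.48043.

3.480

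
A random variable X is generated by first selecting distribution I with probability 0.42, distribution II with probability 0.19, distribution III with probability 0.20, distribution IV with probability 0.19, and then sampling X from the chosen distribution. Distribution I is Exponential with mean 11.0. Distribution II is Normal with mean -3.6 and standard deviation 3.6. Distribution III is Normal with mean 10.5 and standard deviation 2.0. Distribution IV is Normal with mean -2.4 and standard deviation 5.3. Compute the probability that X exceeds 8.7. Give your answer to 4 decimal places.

0.3571

Conditional on each component, P(X > 8.7): I: 0.453432; II: 0.000316964; III: 0.81594; IV: 0.0181149.
By total probability, P(X > 8.7) = 0.42·0.453432 + 0.19·0.000316964 + 0.2·0.81594 + 0.19·0.0181149 = 0.357132.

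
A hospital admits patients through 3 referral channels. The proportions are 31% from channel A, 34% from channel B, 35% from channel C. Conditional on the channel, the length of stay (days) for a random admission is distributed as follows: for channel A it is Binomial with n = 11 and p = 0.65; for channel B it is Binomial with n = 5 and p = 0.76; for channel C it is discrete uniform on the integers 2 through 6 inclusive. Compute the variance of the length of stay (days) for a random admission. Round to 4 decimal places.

Per component, A: μ=7.15, E[X²]=53.625; B: μ=3.8, E[X²]=15.352; C: μ=4, E[X²]=18.
E[X] = 0.31·7.15 + 0.34·3.8 + 0.35·4 = 4.9085.
E[X²] = 0.31·53.625 + 0.34·15.352 + 0.35·18 = 28.1434.
Var(X) = E[X²] − (E[X])² = 28.1434 − 24.0934 = 4.05006.

4.0501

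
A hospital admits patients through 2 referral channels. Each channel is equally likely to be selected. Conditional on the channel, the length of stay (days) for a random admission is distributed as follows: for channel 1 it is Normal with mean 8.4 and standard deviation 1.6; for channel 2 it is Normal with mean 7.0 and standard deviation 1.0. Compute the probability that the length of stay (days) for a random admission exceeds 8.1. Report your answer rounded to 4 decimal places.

Conditional on each channel, P(X > 8.1): 1: 0.574366; 2: 0.135666.
By total probability, P(X > 8.1) = 0.5·0.574366 + 0.5·0.135666 = 0.355016.

0.3550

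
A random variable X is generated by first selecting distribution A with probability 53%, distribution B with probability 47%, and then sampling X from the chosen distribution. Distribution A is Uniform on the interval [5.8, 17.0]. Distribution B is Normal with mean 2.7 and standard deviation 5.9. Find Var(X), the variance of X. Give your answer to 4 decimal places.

Per component, A: μ=11.4, E[X²]=140.413; B: μ=2.7, E[X²]=42.1.
E[X] = 0.53·11.4 + 0.47·2.7 = 7.311.
E[X²] = 0.53·140.413 + 0.47·42.1 = 94.2061.
Var(X) = E[X²] − (E[X])² = 94.2061 − 53.4507 = 40.7553.

40.7553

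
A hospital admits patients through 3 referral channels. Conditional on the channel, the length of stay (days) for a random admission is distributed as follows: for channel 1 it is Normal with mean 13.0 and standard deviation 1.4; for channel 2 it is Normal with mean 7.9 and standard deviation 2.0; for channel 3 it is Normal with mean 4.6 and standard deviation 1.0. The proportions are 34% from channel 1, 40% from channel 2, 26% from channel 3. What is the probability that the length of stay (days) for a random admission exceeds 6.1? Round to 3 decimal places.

Conditional on each channel, P(X > 6.1): 1: 1; 2: 0.81594; 3: 0.0668072.
By total probability, P(X > 6.1) = 0.34·1 + 0.4·0.81594 + 0.26·0.0668072 = 0.683746.

0.684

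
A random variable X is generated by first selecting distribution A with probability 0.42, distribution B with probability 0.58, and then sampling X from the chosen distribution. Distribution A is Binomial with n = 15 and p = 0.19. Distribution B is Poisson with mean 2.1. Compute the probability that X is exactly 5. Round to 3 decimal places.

Conditional on each component, P(X = 5): A: 0.0904011; B: 0.041677.
By total probability, P(X = 5) = 0.42·0.0904011 + 0.58·0.041677 = 0.0621411.

0.062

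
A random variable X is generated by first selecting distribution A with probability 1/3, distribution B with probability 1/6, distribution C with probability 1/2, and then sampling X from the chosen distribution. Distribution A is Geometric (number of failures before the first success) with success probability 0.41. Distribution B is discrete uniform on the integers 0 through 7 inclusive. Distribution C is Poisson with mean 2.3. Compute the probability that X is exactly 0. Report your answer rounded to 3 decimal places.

0.208

Conditional on each component, P(X = 0): A: 0.41; B: 0.125; C: 0.100259.
By total probability, P(X = 0) = 0.333333·0.41 + 0.166667·0.125 + 0.5·0.100259 = 0.207629.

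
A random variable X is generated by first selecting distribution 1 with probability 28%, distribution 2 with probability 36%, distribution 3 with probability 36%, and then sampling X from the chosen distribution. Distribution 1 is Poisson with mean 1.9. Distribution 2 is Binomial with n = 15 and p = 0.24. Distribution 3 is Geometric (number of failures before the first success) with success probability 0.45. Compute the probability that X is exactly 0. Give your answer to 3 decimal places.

Conditional on each component, P(X = 0): 1: 0.149569; 2: 0.0163006; 3: 0.45.
By total probability, P(X = 0) = 0.28·0.149569 + 0.36·0.0163006 + 0.36·0.45 = 0.209747.

0.210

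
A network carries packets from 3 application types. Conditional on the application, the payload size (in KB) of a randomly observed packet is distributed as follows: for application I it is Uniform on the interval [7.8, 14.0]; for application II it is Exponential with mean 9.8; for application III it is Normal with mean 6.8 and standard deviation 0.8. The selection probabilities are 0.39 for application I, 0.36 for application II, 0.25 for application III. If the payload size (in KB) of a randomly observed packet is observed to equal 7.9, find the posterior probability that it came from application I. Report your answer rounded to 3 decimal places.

Likelihoods f(7.9 | ·): I: 0.16129; II: 0.04557; III: 0.193765.
Posterior ∝ prior × likelihood. Numerator for I: 0.39·0.16129 = 0.0629032.
Normalizing constant: 0.39·0.16129 + 0.36·0.04557 + 0.25·0.193765 = 0.12775.
P(I | observation) = 0.0629032 / 0.12775 = 0.492394.

0.492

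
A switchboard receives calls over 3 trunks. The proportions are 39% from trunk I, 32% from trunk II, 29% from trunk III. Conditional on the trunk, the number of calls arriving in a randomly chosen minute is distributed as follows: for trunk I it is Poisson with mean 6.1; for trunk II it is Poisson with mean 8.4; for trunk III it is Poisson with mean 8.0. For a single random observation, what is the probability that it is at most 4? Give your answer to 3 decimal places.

Conditional on each trunk, P(X ≤ 4): I: 0.271894; II: 0.0789083; III: 0.0996324.
By total probability, P(X ≤ 4) = 0.39·0.271894 + 0.32·0.0789083 + 0.29·0.0996324 = 0.160183.

0.160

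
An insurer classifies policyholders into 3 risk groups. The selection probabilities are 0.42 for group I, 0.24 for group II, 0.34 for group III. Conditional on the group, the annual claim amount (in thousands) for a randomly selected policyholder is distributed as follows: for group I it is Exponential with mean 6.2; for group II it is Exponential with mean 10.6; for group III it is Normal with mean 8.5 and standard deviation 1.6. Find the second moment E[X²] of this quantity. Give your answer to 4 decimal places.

For each component E[X²] = Var + (mean)², giving I: 76.88; II: 224.72; III: 74.81.
Overall E[X²] = 0.42·76.88 + 0.24·224.72 + 0.34·74.81 = 111.658.

111.6578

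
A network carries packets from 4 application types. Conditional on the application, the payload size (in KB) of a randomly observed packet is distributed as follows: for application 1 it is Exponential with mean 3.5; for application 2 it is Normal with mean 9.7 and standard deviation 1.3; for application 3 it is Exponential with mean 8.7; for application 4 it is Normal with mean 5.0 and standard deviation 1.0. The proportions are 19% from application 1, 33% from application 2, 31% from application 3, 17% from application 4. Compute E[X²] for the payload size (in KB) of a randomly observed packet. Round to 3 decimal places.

For each component E[X²] = Var + (mean)², giving 1: 24.5; 2: 95.78; 3: 151.38; 4: 26.
Overall E[X²] = 0.19·24.5 + 0.33·95.78 + 0.31·151.38 + 0.17·26 = 87.6102.

87.610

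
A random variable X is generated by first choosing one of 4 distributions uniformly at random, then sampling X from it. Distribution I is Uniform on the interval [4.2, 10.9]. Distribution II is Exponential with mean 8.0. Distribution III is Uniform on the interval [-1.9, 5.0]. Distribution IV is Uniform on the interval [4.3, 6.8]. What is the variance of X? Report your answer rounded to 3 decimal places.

24.545

Per component, I: μ=7.55, E[X²]=60.7433; II: μ=8, E[X²]=128; III: μ=1.55, E[X²]=6.37; IV: μ=5.55, E[X²]=31.3233.
E[X] = 0.25·7.55 + 0.25·8 + 0.25·1.55 + 0.25·5.55 = 5.6625.
E[X²] = 0.25·60.7433 + 0.25·128 + 0.25·6.37 + 0.25·31.3233 = 56.6092.
Var(X) = E[X²] − (E[X])² = 56.6092 − 32.0639 = 24.5453.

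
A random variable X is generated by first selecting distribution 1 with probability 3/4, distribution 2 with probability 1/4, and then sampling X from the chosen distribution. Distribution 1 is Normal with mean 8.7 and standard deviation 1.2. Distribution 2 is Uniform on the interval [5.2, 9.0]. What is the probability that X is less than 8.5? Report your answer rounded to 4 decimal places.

0.5425

Conditional on each component, P(X < 8.5): 1: 0.433816; 2: 0.868421.
By total probability, P(X < 8.5) = 0.75·0.433816 + 0.25·0.868421 = 0.542467.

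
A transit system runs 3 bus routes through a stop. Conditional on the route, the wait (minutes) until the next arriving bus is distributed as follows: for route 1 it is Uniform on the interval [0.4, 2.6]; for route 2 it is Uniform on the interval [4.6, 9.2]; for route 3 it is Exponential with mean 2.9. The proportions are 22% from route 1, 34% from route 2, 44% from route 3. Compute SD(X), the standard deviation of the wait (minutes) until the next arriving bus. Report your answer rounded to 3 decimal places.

Per component, 1: μ=1.5, E[X²]=2.65333; 2: μ=6.9, E[X²]=49.3733; 3: μ=2.9, E[X²]=16.82.
E[X] = 0.22·1.5 + 0.34·6.9 + 0.44·2.9 = 3.952.
E[X²] = 0.22·2.65333 + 0.34·49.3733 + 0.44·16.82 = 24.7715.
Var(X) = E[X²] − (E[X])² = 24.7715 − 15.6183 = 9.15316.
SD(X) = √9.15316 = 3.02542.

3.025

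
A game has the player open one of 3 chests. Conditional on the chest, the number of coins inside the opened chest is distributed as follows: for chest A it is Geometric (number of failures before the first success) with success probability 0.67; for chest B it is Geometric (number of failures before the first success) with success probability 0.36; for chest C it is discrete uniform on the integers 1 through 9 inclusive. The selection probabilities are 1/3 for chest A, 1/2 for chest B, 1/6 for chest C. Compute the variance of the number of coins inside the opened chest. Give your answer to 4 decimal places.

Per component, A: μ=0.492537, E[X²]=0.977723; B: μ=1.77778, E[X²]=8.09877; C: μ=5, E[X²]=31.6667.
E[X] = 0.333333·0.492537 + 0.5·1.77778 + 0.166667·5 = 1.8864.
E[X²] = 0.333333·0.977723 + 0.5·8.09877 + 0.166667·31.6667 = 9.65307.
Var(X) = E[X²] − (E[X])² = 9.65307 − 3.55851 = 6.09456.

6.0946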